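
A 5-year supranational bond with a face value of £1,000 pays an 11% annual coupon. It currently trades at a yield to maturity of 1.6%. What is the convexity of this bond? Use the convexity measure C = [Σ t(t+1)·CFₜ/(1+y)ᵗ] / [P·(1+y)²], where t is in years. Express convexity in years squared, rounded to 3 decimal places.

23.371

With y = 0.016:
  t   CF        PV=CF/(1+0.016)^t    t·PV        t(t+1)·PV
  1       110.00       108.2677       108.2677         216.5354
  2       110.00       106.5627       213.1254         639.3763
  3       110.00       104.8846       314.6537       1,258.6147
  4       110.00       103.2328       412.9313       2,064.6567
  5     1,110.00     1,025.3082     5,126.5411      30,759.2466
  Σ                  1,448.2560     6,175.5193      34,938.4297
P = 1,448.2560.
Convexity = Σ t(t+1)·PV / [P·(1+y)²] = 34,938.4297 / (1,448.2560 × 1.032256) = 23.37064.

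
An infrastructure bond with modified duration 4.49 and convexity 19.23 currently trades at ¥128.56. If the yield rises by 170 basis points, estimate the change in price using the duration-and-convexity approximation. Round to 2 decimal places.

Duration effect: -D_mod·Δy = -4.49 × (+0.017) = -0.076330
Convexity effect: ½·C·(Δy)² = 0.5 × 19.23 × (0.017)² = +0.002778735
ΔP/P ≈ -0.076330 + 0.002778735 = -0.073551265
ΔP ≈ 128.56 × (-0.073551265) = -9.4557506284.

-¥9.46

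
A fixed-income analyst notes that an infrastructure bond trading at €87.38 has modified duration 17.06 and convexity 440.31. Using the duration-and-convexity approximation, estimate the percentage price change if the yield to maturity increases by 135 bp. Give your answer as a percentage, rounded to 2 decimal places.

Duration effect: -D_mod·Δy = -17.06 × (+0.0135) = -0.230310
Convexity effect: ½·C·(Δy)² = 0.5 × 440.31 × (0.0135)² = +0.04012324875
ΔP/P ≈ -0.230310 + 0.04012324875 = -0.19018675125
= -19.018675125%.

-19.02%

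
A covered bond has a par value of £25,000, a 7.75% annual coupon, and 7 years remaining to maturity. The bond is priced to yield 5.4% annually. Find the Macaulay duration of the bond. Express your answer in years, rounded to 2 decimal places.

Periodic yield y = 0.054. Discount each cash flow and weight by its year:
  t   CF        PV=CF/(1+0.054)^t    t·PV
  1     1,937.50     1,838.2353     1,838.2353
  2     1,937.50     1,744.0563     3,488.1125
  3     1,937.50     1,654.7023     4,964.1070
  4     1,937.50     1,569.9263     6,279.7052
  5     1,937.50     1,489.4937     7,447.4683
  6     1,937.50     1,413.1818     8,479.0910
  7    26,937.50    18,641.1633   130,488.1432
  Σ                 28,350.7590   162,984.8625
Price P = Σ PV = 28,350.7590.
Macaulay duration = Σ(t·PV) / P = 162,984.8625 / 28,350.7590 = 5.74887 years.

5.75 years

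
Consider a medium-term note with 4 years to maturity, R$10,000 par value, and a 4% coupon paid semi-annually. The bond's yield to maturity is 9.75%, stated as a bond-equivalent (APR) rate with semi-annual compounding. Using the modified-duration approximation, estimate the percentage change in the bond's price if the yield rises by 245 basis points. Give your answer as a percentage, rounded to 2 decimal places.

-8.64%

Periodic yield y = 0.04875. Modified duration first:
  t   CF        PV=CF/(1+0.04875)^t    t·PV
  1       200.00       190.7032       190.7032
  2       200.00       181.8386       363.6772
  3       200.00       173.3860       520.1581
  4       200.00       165.3264       661.3054
  5       200.00       157.6413       788.2067
  6       200.00       150.3136       901.8813
  7       200.00       143.3264     1,003.2848
  8    10,200.00     6,969.8652    55,758.9219
  Σ                  8,132.4007    60,188.1386
P = 8,132.4007; D_Mac = 7.40103 half-year periods = 3.70051 yrs; D_mod = 3.70051/(1+0.04875) = 3.52850 yrs.
ΔP/P ≈ -D_mod · Δy = -3.52850 × (+0.0245) = -0.086448 = -8.6448%.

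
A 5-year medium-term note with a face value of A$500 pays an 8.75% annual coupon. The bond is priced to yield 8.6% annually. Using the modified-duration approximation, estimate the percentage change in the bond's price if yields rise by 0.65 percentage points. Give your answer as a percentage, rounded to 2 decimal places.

-2.55%

Periodic yield y = 0.086. Modified duration first:
  t   CF        PV=CF/(1+0.086)^t    t·PV
  1        43.75        40.2855        40.2855
  2        43.75        37.0953        74.1905
  3        43.75        34.1577       102.4731
  4        43.75        31.4528       125.8110
  5       543.75       359.9566     1,799.7830
  Σ                    502.9478     2,142.5431
P = 502.9478; D_Mac = 4.25997 yrs; D_mod = 4.25997/(1+0.086) = 3.92263 yrs.
ΔP/P ≈ -D_mod · Δy = -3.92263 × (+0.0065) = -0.025497 = -2.5497%.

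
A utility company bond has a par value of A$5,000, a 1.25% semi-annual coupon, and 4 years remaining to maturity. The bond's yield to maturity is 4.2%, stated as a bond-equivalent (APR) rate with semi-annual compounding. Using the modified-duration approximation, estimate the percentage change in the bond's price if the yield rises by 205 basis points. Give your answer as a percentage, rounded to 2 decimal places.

-7.85%

Periodic yield y = 0.021. Modified duration first:
  t   CF        PV=CF/(1+0.021)^t    t·PV
  1        31.25        30.6072        30.6072
  2        31.25        29.9777        59.9554
  3        31.25        29.3611        88.0834
  4        31.25        28.7572       115.0289
  5        31.25        28.1657       140.8287
  6        31.25        27.5864       165.5186
  7        31.25        27.0190       189.1332
  8     5,031.25     4,260.5921    34,084.7371
  Σ                  4,462.0667    34,873.8926
P = 4,462.0667; D_Mac = 7.81564 half-year periods = 3.90782 yrs; D_mod = 3.90782/(1+0.021) = 3.82744 yrs.
ΔP/P ≈ -D_mod · Δy = -3.82744 × (+0.0205) = -0.078463 = -7.8463%.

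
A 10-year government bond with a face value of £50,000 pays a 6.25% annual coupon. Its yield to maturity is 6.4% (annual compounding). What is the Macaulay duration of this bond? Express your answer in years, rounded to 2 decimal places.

Periodic yield y = 0.064. Discount each cash flow and weight by its year:
  t   CF        PV=CF/(1+0.064)^t    t·PV
  1     3,125.00     2,937.0301     2,937.0301
  2     3,125.00     2,760.3666     5,520.7332
  3     3,125.00     2,594.3295     7,782.9886
  4     3,125.00     2,438.2796     9,753.1185
  5     3,125.00     2,291.6162    11,458.0810
  6     3,125.00     2,153.7746    12,922.6477
  7     3,125.00     2,024.2243    14,169.5698
  8     3,125.00     1,902.4664    15,219.7313
  9     3,125.00     1,788.0323    16,092.2911
  10   53,125.00    28,568.1859   285,681.8591
  Σ                 49,458.3056   381,538.0504
Price P = Σ PV = 49,458.3056.
Macaulay duration = Σ(t·PV) / P = 381,538.0504 / 49,458.3056 = 7.71434 years.

7.71 years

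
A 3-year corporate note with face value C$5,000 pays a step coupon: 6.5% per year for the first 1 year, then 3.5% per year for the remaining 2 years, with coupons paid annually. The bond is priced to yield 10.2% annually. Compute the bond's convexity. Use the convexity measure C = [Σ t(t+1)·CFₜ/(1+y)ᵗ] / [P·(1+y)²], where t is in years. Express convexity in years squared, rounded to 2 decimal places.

With y = 0.102:
  t   CF        PV=CF/(1+0.102)^t    t·PV        t(t+1)·PV
  1       325.00       294.9183       294.9183         589.8367
  2       175.00       144.1036       288.2072         864.6217
  3     5,175.00     3,866.9234    11,600.7702      46,403.0809
  Σ                  4,305.9454    12,183.8958      47,857.5393
P = 4,305.9454.
Convexity = Σ t(t+1)·PV / [P·(1+y)²] = 47,857.5393 / (4,305.9454 × 1.214404) = 9.15206.

9.15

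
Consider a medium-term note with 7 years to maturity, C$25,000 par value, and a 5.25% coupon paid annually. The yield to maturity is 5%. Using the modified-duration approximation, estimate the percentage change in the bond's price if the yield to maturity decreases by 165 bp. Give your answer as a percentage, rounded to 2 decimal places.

Periodic yield y = 0.05. Modified duration first:
  t   CF        PV=CF/(1+0.05)^t    t·PV
  1     1,312.50     1,250.0000     1,250.0000
  2     1,312.50     1,190.4762     2,380.9524
  3     1,312.50     1,133.7868     3,401.3605
  4     1,312.50     1,079.7970     4,319.1880
  5     1,312.50     1,028.3781     5,141.8905
  6     1,312.50       979.4077     5,876.4462
  7    26,312.50    18,699.8025   130,898.6175
  Σ                 25,361.6483   153,268.4551
P = 25,361.6483; D_Mac = 6.04332 yrs; D_mod = 6.04332/(1+0.05) = 5.75554 yrs.
ΔP/P ≈ -D_mod · Δy = -5.75554 × (-0.0165) = +0.094966 = +9.4966%.

+9.50%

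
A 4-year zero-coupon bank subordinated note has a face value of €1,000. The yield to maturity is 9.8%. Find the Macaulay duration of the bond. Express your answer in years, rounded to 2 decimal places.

A zero-coupon bond has a single cash flow at maturity, so its Macaulay duration equals its maturity: 4 years.

4.00 years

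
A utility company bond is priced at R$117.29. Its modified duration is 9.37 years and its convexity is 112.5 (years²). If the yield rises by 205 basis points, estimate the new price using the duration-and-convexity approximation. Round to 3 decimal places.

R$97.533

Duration effect: -D_mod·Δy = -9.37 × (+0.0205) = -0.192085
Convexity effect: ½·C·(Δy)² = 0.5 × 112.5 × (0.0205)² = +0.0236390625
ΔP/P ≈ -0.192085 + 0.0236390625 = -0.1684459375
New price ≈ 117.29 × (1 - 0.1684459375) = 97.532975990625.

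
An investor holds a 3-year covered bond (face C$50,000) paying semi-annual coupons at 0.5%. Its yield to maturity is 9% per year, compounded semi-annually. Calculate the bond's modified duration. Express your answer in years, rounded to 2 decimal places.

2.85 years

Periodic yield y = 0.045. First find Macaulay duration:
  t   CF        PV=CF/(1+0.045)^t    t·PV
  1       125.00       119.6172       119.6172
  2       125.00       114.4662       228.9325
  3       125.00       109.5371       328.6112
  4       125.00       104.8202       419.2807
  5       125.00       100.3064       501.5319
  6    50,125.00    38,490.7739   230,944.6433
  Σ                 39,039.5210   232,542.6168
P = 39,039.5210; Macaulay duration = 232,542.6168 / 39,039.5210 = 5.95660 half-year periods = 2.97830 years.
Modified duration = D_Mac / (1 + y) = 2.97830 / 1.045 = 2.85005 years.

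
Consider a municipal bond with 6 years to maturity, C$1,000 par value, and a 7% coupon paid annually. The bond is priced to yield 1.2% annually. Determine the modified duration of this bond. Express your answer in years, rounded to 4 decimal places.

Periodic yield y = 0.012. First find Macaulay duration:
  t   CF        PV=CF/(1+0.012)^t    t·PV
  1        70.00        69.1700        69.1700
  2        70.00        68.3498       136.6995
  3        70.00        67.5393       202.6179
  4        70.00        66.7384       266.9537
  5        70.00        65.9471       329.7353
  6     1,070.00       996.0949     5,976.5692
  Σ                  1,333.8394     6,981.7456
P = 1,333.8394; Macaulay duration = 6,981.7456 / 1,333.8394 = 5.23432 years.
Modified duration = D_Mac / (1 + y) = 5.23432 / 1.012 = 5.17226 years.

5.1723 years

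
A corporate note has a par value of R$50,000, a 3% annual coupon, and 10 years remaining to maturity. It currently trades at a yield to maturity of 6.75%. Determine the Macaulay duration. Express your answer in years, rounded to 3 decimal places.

8.537 years

Periodic yield y = 0.0675. Discount each cash flow and weight by its year:
  t   CF        PV=CF/(1+0.0675)^t    t·PV
  1     1,500.00     1,405.1522     1,405.1522
  2     1,500.00     1,316.3018     2,632.6037
  3     1,500.00     1,233.0696     3,699.2089
  4     1,500.00     1,155.1004     4,620.4015
  5     1,500.00     1,082.0612     5,410.3062
  6     1,500.00     1,013.6405     6,081.8430
  7     1,500.00       949.5461     6,646.8230
  8     1,500.00       889.5046     7,116.0367
  9     1,500.00       833.2596     7,499.3361
  10   51,500.00    26,799.6049   267,996.0494
  Σ                 36,677.2411   313,107.7607
Price P = Σ PV = 36,677.2411.
Macaulay duration = Σ(t·PV) / P = 313,107.7607 / 36,677.2411 = 8.53684 years.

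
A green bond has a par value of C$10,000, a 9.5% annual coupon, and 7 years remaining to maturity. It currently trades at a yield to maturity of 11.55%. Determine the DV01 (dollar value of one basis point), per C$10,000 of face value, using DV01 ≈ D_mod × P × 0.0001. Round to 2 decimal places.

C$4.33

Periodic yield y = 0.1155.
  t   CF        PV=CF/(1+0.1155)^t    t·PV
  1       950.00       851.6360       851.6360
  2       950.00       763.4568     1,526.9136
  3       950.00       684.4077     2,053.2231
  4       950.00       613.5434     2,454.1737
  5       950.00       550.0165     2,750.0826
  6       950.00       493.0673     2,958.4035
  7    10,950.00     5,094.7995    35,663.5964
  Σ                  9,050.9272    48,258.0289
P = 9,050.9272; D_Mac = 5.33183 yrs; D_mod = 4.77977 yrs.
DV01 ≈ 4.77977 × 9,050.9272 × 0.0001 = 4.326134.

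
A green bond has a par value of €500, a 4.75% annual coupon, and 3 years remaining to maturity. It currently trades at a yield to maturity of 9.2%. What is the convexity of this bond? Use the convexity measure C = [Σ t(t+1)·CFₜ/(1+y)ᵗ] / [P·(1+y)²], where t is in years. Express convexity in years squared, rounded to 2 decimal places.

With y = 0.092:
  t   CF        PV=CF/(1+0.092)^t    t·PV        t(t+1)·PV
  1        23.75        21.7491        21.7491          43.4982
  2        23.75        19.9167        39.8335         119.5005
  3       523.75       402.2130     1,206.6390       4,826.5562
  Σ                    443.8788     1,268.2216       4,989.5548
P = 443.8788.
Convexity = Σ t(t+1)·PV / [P·(1+y)²] = 4,989.5548 / (443.8788 × 1.192464) = 9.42653.

9.43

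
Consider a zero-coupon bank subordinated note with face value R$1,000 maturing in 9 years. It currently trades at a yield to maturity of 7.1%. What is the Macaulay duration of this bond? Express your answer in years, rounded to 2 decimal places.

9.00 years

A zero-coupon bond has a single cash flow at maturity, so its Macaulay duration equals its maturity: 9 years.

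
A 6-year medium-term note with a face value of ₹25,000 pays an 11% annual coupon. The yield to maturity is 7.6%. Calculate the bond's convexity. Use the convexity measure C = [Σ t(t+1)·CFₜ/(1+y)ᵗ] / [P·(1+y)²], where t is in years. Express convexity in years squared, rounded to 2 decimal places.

With y = 0.076:
  t   CF        PV=CF/(1+0.076)^t    t·PV        t(t+1)·PV
  1     2,750.00     2,555.7621     2,555.7621       5,111.5242
  2     2,750.00     2,375.2436     4,750.4871      14,251.4614
  3     2,750.00     2,207.4754     6,622.4263      26,489.7052
  4     2,750.00     2,051.5571     8,206.2284      41,031.1420
  5     2,750.00     1,906.6516     9,533.2579      57,199.5473
  6    27,750.00    17,880.8994   107,285.3963     750,997.7742
  Σ                 28,977.5892   138,953.5581     895,081.1544
P = 28,977.5892.
Convexity = Σ t(t+1)·PV / [P·(1+y)²] = 895,081.1544 / (28,977.5892 × 1.157776) = 26.67937.

26.68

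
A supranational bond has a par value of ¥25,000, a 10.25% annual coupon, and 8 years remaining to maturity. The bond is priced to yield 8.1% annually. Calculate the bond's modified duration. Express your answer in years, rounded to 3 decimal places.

Periodic yield y = 0.081. First find Macaulay duration:
  t   CF        PV=CF/(1+0.081)^t    t·PV
  1     2,562.50     2,370.4903     2,370.4903
  2     2,562.50     2,192.8680     4,385.7360
  3     2,562.50     2,028.5550     6,085.6651
  4     2,562.50     1,876.5541     7,506.2166
  5     2,562.50     1,735.9428     8,679.7139
  6     2,562.50     1,605.8675     9,635.2050
  7     2,562.50     1,485.5389    10,398.7720
  8    27,562.50    14,781.3144   118,250.5154
  Σ                 28,077.1310   167,312.3141
P = 28,077.1310; Macaulay duration = 167,312.3141 / 28,077.1310 = 5.95902 years.
Modified duration = D_Mac / (1 + y) = 5.95902 / 1.081 = 5.51251 years.

5.513 years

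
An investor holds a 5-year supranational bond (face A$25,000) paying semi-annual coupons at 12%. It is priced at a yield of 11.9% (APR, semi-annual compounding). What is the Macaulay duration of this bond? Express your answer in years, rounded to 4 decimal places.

Periodic yield y = 0.0595. Discount each cash flow and weight by its period:
  t   CF        PV=CF/(1+0.0595)^t    t·PV
  1     1,500.00     1,415.7622     1,415.7622
  2     1,500.00     1,336.2550     2,672.5100
  3     1,500.00     1,261.2128     3,783.6385
  4     1,500.00     1,190.3849     4,761.5397
  5     1,500.00     1,123.5346     5,617.6730
  6     1,500.00     1,060.4385     6,362.6311
  7     1,500.00     1,000.8858     7,006.2007
  8     1,500.00       944.6775     7,557.4200
  9     1,500.00       891.6258     8,024.6319
  10   26,500.00    14,867.4424   148,674.4236
  Σ                 25,092.2194   195,876.4305
Price P = Σ PV = 25,092.2194.
Macaulay duration = Σ(t·PV) / P = 195,876.4305 / 25,092.2194 = 7.80626 half-year periods.
In years: 7.80626 / 2 = 3.90313 years.

3.9031 years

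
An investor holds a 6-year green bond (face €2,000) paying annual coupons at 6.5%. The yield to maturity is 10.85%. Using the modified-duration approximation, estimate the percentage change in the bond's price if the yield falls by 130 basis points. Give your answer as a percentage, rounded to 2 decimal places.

Periodic yield y = 0.1085. Modified duration first:
  t   CF        PV=CF/(1+0.1085)^t    t·PV
  1       130.00       117.2756       117.2756
  2       130.00       105.7967       211.5933
  3       130.00        95.4413       286.3238
  4       130.00        86.0995       344.3979
  5       130.00        77.6721       388.3603
  6     2,130.00     1,148.0622     6,888.3732
  Σ                  1,630.3473     8,236.3243
P = 1,630.3473; D_Mac = 5.05188 yrs; D_mod = 5.05188/(1+0.1085) = 4.55740 yrs.
ΔP/P ≈ -D_mod · Δy = -4.55740 × (-0.013) = +0.059246 = +5.9246%.

+5.92%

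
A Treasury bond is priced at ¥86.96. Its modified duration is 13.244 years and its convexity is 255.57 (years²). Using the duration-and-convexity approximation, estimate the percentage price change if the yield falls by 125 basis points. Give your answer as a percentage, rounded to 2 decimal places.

Duration effect: -D_mod·Δy = -13.244 × (-0.0125) = +0.165550
Convexity effect: ½·C·(Δy)² = 0.5 × 255.57 × (-0.0125)² = +0.01996640625
ΔP/P ≈ +0.165550 + 0.01996640625 = +0.18551640625
= +18.551640625%.

+18.55%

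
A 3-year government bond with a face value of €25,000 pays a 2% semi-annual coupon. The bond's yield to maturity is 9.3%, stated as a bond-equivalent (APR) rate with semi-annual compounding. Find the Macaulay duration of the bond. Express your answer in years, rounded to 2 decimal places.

2.92 years

Periodic yield y = 0.0465. Discount each cash flow and weight by its period:
  t   CF        PV=CF/(1+0.0465)^t    t·PV
  1       250.00       238.8915       238.8915
  2       250.00       228.2767       456.5534
  3       250.00       218.1335       654.4004
  4       250.00       208.4410       833.7639
  5       250.00       199.1791       995.8957
  6    25,250.00    19,223.2134   115,339.2802
  Σ                 20,316.1352   118,518.7851
Price P = Σ PV = 20,316.1352.
Macaulay duration = Σ(t·PV) / P = 118,518.7851 / 20,316.1352 = 5.83373 half-year periods.
In years: 5.83373 / 2 = 2.91686 years.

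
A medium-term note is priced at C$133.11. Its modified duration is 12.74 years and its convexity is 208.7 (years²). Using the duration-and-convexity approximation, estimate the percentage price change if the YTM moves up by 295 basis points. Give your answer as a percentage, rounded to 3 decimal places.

Duration effect: -D_mod·Δy = -12.74 × (+0.0295) = -0.375830
Convexity effect: ½·C·(Δy)² = 0.5 × 208.7 × (0.0295)² = +0.0908105875
ΔP/P ≈ -0.375830 + 0.0908105875 = -0.2850194125
= -28.50194125%.

-28.502%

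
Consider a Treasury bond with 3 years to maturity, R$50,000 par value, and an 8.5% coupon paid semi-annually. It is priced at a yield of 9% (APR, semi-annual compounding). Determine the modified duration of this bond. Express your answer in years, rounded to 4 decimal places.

2.5916 years

Periodic yield y = 0.045. First find Macaulay duration:
  t   CF        PV=CF/(1+0.045)^t    t·PV
  1     2,125.00     2,033.4928     2,033.4928
  2     2,125.00     1,945.9261     3,891.8523
  3     2,125.00     1,862.1303     5,586.3909
  4     2,125.00     1,781.9429     7,127.7714
  5     2,125.00     1,705.2085     8,526.0424
  6    52,125.00    40,026.5654   240,159.3921
  Σ                 49,355.2659   267,324.9419
P = 49,355.2659; Macaulay duration = 267,324.9419 / 49,355.2659 = 5.41634 half-year periods = 2.70817 years.
Modified duration = D_Mac / (1 + y) = 2.70817 / 1.045 = 2.59155 years.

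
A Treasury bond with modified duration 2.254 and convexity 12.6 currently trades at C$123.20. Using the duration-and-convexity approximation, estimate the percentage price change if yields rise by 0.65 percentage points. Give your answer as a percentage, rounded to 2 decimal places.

Duration effect: -D_mod·Δy = -2.254 × (+0.0065) = -0.014651
Convexity effect: ½·C·(Δy)² = 0.5 × 12.6 × (0.0065)² = +0.000266175
ΔP/P ≈ -0.014651 + 0.000266175 = -0.014384825
= -1.4384825%.

-1.44%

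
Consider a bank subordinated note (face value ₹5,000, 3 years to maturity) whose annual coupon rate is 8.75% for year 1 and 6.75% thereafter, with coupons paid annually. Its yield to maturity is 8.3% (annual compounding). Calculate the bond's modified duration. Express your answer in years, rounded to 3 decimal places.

Periodic yield y = 0.083. First find Macaulay duration:
  t   CF        PV=CF/(1+0.083)^t    t·PV
  1       437.50       403.9705       403.9705
  2       337.50       287.7510       575.5020
  3     5,337.50     4,201.9658    12,605.8975
  Σ                  4,893.6873    13,585.3700
P = 4,893.6873; Macaulay duration = 13,585.3700 / 4,893.6873 = 2.77610 years.
Modified duration = D_Mac / (1 + y) = 2.77610 / 1.083 = 2.56334 years.

2.563 years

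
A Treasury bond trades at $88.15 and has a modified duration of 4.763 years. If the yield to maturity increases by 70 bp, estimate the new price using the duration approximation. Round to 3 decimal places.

Duration approximation: ΔP/P ≈ -D_mod · Δy = -4.763 × (+0.007) = -0.033341.
New price ≈ 88.15 × (1 - 0.033341) = 85.21099085.

$85.211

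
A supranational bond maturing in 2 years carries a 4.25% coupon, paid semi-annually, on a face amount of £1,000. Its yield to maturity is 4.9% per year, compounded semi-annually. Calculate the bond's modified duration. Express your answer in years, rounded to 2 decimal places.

Periodic yield y = 0.0245. First find Macaulay duration:
  t   CF        PV=CF/(1+0.0245)^t    t·PV
  1        21.25        20.7418        20.7418
  2        21.25        20.2458        40.4916
  3        21.25        19.7616        59.2849
  4     1,021.25       927.0096     3,708.0383
  Σ                    987.7588     3,828.5566
P = 987.7588; Macaulay duration = 3,828.5566 / 987.7588 = 3.87600 half-year periods = 1.93800 years.
Modified duration = D_Mac / (1 + y) = 1.93800 / 1.0245 = 1.89166 years.

1.89 years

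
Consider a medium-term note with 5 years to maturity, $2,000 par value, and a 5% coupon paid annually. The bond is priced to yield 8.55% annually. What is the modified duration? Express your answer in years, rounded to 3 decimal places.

4.150 years

Periodic yield y = 0.0855. First find Macaulay duration:
  t   CF        PV=CF/(1+0.0855)^t    t·PV
  1       100.00        92.1234        92.1234
  2       100.00        84.8673       169.7346
  3       100.00        78.1827       234.5480
  4       100.00        72.0246       288.0983
  5     2,100.00     1,393.3819     6,966.9094
  Σ                  1,720.5799     7,751.4137
P = 1,720.5799; Macaulay duration = 7,751.4137 / 1,720.5799 = 4.50512 years.
Modified duration = D_Mac / (1 + y) = 4.50512 / 1.0855 = 4.15027 years.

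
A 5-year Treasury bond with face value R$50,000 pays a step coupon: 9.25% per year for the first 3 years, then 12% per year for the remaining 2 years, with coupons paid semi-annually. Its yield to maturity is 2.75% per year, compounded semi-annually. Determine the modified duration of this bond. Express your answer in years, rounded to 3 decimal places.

4.182 years

Periodic yield y = 0.01375. First find Macaulay duration:
  t   CF        PV=CF/(1+0.01375)^t    t·PV
  1     2,312.50     2,281.1344     2,281.1344
  2     2,312.50     2,250.1942     4,500.3885
  3     2,312.50     2,219.6737     6,659.0212
  4     2,312.50     2,189.5672     8,758.2687
  5     2,312.50     2,159.8690    10,799.3449
  6     2,312.50     2,130.5736    12,783.4415
  7     3,000.00     2,726.4980    19,085.4860
  8     3,000.00     2,689.5171    21,516.1372
  9     3,000.00     2,653.0379    23,877.3409
  10   53,000.00    46,234.6099   462,346.0987
  Σ                 67,534.6750   572,606.6618
P = 67,534.6750; Macaulay duration = 572,606.6618 / 67,534.6750 = 8.47871 half-year periods = 4.23935 years.
Modified duration = D_Mac / (1 + y) = 4.23935 / 1.01375 = 4.18185 years.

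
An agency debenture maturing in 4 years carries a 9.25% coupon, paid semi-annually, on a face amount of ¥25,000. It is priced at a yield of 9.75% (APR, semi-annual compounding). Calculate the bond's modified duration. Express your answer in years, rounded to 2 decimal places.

3.27 years

Periodic yield y = 0.04875. First find Macaulay duration:
  t   CF        PV=CF/(1+0.04875)^t    t·PV
  1     1,156.25     1,102.5030     1,102.5030
  2     1,156.25     1,051.2543     2,102.5087
  3     1,156.25     1,002.3879     3,007.1638
  4     1,156.25       955.7930     3,823.1720
  5     1,156.25       911.3640     4,556.8201
  6     1,156.25       869.0003     5,214.0015
  7     1,156.25       828.6057     5,800.2401
  8    26,156.25    17,873.0919   142,984.7354
  Σ                 24,594.0002   168,591.1445
P = 24,594.0002; Macaulay duration = 168,591.1445 / 24,594.0002 = 6.85497 half-year periods = 3.42749 years.
Modified duration = D_Mac / (1 + y) = 3.42749 / 1.04875 = 3.26816 years.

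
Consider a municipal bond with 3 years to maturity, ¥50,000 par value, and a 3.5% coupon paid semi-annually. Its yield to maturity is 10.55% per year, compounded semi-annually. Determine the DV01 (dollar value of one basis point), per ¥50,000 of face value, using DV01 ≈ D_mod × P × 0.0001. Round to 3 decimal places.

¥11.167

Periodic yield y = 0.05275.
  t   CF        PV=CF/(1+0.05275)^t    t·PV
  1       875.00       831.1565       831.1565
  2       875.00       789.5099     1,579.0197
  3       875.00       749.9500     2,249.8500
  4       875.00       712.3723     2,849.4894
  5       875.00       676.6776     3,383.3880
  6    50,875.00    37,372.5664   224,235.3981
  Σ                 41,132.2326   235,128.3017
P = 41,132.2326; D_Mac = 5.71640 half-year periods = 2.85820 yrs; D_mod = 2.71498 yrs.
DV01 ≈ 2.71498 × 41,132.2326 × 0.0001 = 11.167338.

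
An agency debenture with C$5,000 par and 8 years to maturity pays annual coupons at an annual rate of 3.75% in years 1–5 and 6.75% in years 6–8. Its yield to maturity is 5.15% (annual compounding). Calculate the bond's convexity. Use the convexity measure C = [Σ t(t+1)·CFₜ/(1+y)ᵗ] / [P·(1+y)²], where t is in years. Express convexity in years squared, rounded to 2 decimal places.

With y = 0.0515:
  t   CF        PV=CF/(1+0.0515)^t    t·PV        t(t+1)·PV
  1       187.50       178.3167       178.3167         356.6334
  2       187.50       169.5832       339.1663       1,017.4989
  3       187.50       161.2774       483.8321       1,935.3285
  4       187.50       153.3784       613.5135       3,067.5677
  5       187.50       145.8663       729.3314       4,375.9882
  6       337.50       249.6998     1,498.1985      10,487.3897
  7       337.50       237.4700     1,662.2903      13,298.3226
  8     5,337.50     3,571.6071    28,572.8564     257,155.7078
  Σ                  4,867.1987    34,077.5053     291,694.4368
P = 4,867.1987.
Convexity = Σ t(t+1)·PV / [P·(1+y)²] = 291,694.4368 / (4,867.1987 × 1.105652) = 54.20390.

54.20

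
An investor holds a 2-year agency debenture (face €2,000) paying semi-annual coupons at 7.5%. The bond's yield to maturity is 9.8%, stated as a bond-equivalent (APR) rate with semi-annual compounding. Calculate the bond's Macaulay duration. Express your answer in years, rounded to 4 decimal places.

1.8916 years

Periodic yield y = 0.049. Discount each cash flow and weight by its period:
  t   CF        PV=CF/(1+0.049)^t    t·PV
  1        75.00        71.4967        71.4967
  2        75.00        68.1570       136.3139
  3        75.00        64.9733       194.9198
  4     2,075.00     1,713.6264     6,854.5057
  Σ                  1,918.2533     7,257.2361
Price P = Σ PV = 1,918.2533.
Macaulay duration = Σ(t·PV) / P = 7,257.2361 / 1,918.2533 = 3.78325 half-year periods.
In years: 3.78325 / 2 = 1.89163 years.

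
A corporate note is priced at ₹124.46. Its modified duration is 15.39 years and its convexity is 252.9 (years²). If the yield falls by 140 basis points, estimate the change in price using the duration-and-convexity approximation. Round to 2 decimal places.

Duration effect: -D_mod·Δy = -15.39 × (-0.014) = +0.215460
Convexity effect: ½·C·(Δy)² = 0.5 × 252.9 × (-0.014)² = +0.0247842
ΔP/P ≈ +0.215460 + 0.0247842 = +0.2402442
ΔP ≈ 124.46 × (+0.2402442) = +29.900793132.

+₹29.90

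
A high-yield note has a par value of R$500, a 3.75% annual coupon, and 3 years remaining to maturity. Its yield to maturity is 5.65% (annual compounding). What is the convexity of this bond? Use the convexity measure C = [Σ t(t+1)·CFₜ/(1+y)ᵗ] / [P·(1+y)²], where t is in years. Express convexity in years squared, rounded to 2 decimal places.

With y = 0.0565:
  t   CF        PV=CF/(1+0.0565)^t    t·PV        t(t+1)·PV
  1        18.75        17.7473        17.7473          35.4946
  2        18.75        16.7982        33.5964         100.7891
  3       518.75       439.8956     1,319.6868       5,278.7470
  Σ                    474.4410     1,371.0304       5,415.0307
P = 474.4410.
Convexity = Σ t(t+1)·PV / [P·(1+y)²] = 5,415.0307 / (474.4410 × 1.116192) = 10.22538.

10.23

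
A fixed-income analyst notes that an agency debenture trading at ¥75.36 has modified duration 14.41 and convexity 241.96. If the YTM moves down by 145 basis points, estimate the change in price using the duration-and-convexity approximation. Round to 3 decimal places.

Duration effect: -D_mod·Δy = -14.41 × (-0.0145) = +0.208945
Convexity effect: ½·C·(Δy)² = 0.5 × 241.96 × (-0.0145)² = +0.025436045
ΔP/P ≈ +0.208945 + 0.025436045 = +0.234381045
ΔP ≈ 75.36 × (+0.234381045) = +17.6629555512.

+¥17.663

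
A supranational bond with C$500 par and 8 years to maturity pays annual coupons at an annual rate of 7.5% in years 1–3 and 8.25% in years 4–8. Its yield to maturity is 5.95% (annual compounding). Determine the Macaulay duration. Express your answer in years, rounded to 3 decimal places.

6.370 years

Periodic yield y = 0.0595. Discount each cash flow and weight by its year:
  t   CF        PV=CF/(1+0.0595)^t    t·PV
  1        37.50        35.3941        35.3941
  2        37.50        33.4064        66.8127
  3        37.50        31.5303        94.5910
  4        41.25        32.7356       130.9423
  5        41.25        30.8972       154.4860
  6        41.25        29.1621       174.9724
  7        41.25        27.5244       192.6705
  8       541.25       340.8711     2,726.9690
  Σ                    561.5211     3,576.8380
Price P = Σ PV = 561.5211.
Macaulay duration = Σ(t·PV) / P = 3,576.8380 / 561.5211 = 6.36991 years.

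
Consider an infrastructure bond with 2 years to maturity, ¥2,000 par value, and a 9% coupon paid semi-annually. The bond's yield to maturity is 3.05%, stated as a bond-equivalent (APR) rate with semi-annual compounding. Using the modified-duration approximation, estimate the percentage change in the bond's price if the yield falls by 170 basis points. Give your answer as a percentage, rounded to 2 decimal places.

+3.15%

Periodic yield y = 0.01525. Modified duration first:
  t   CF        PV=CF/(1+0.01525)^t    t·PV
  1        90.00        88.6481        88.6481
  2        90.00        87.3165       174.6331
  3        90.00        86.0050       258.0149
  4     2,090.00     1,967.2262     7,868.9047
  Σ                  2,229.1958     8,390.2008
P = 2,229.1958; D_Mac = 3.76378 half-year periods = 1.88189 yrs; D_mod = 1.88189/(1+0.01525) = 1.85362 yrs.
ΔP/P ≈ -D_mod · Δy = -1.85362 × (-0.017) = +0.031512 = +3.1512%.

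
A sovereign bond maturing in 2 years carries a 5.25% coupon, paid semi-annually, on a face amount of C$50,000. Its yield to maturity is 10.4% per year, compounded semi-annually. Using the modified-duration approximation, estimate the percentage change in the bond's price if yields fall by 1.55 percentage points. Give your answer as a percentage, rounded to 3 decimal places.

+2.829%

Periodic yield y = 0.052. Modified duration first:
  t   CF        PV=CF/(1+0.052)^t    t·PV
  1     1,312.50     1,247.6236     1,247.6236
  2     1,312.50     1,185.9540     2,371.9079
  3     1,312.50     1,127.3327     3,381.9980
  4    51,312.50    41,894.8090   167,579.2362
  Σ                 45,455.7192   174,580.7657
P = 45,455.7192; D_Mac = 3.84068 half-year periods = 1.92034 yrs; D_mod = 1.92034/(1+0.052) = 1.82542 yrs.
ΔP/P ≈ -D_mod · Δy = -1.82542 × (-0.0155) = +0.028294 = +2.8294%.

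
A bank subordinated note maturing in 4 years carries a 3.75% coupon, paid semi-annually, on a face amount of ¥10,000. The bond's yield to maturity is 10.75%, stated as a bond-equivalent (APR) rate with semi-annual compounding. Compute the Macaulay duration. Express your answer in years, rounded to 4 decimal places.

3.7102 years

Periodic yield y = 0.05375. Discount each cash flow and weight by its period:
  t   CF        PV=CF/(1+0.05375)^t    t·PV
  1       187.50       177.9359       177.9359
  2       187.50       168.8597       337.7195
  3       187.50       160.2465       480.7395
  4       187.50       152.0726       608.2903
  5       187.50       144.3156       721.5781
  6       187.50       136.9543       821.7259
  7       187.50       129.9685       909.7796
  8    10,187.50     6,701.4213    53,611.3703
  Σ                  7,771.7745    57,669.1391
Price P = Σ PV = 7,771.7745.
Macaulay duration = Σ(t·PV) / P = 57,669.1391 / 7,771.7745 = 7.42033 half-year periods.
In years: 7.42033 / 2 = 3.71017 years.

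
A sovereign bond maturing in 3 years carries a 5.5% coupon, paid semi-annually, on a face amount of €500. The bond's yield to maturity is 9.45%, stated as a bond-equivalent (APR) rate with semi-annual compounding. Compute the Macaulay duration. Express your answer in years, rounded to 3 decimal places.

2.794 years

Periodic yield y = 0.04725. Discount each cash flow and weight by its period:
  t   CF        PV=CF/(1+0.04725)^t    t·PV
  1        13.75        13.1296        13.1296
  2        13.75        12.5372        25.0745
  3        13.75        11.9716        35.9147
  4        13.75        11.4314        45.7258
  5        13.75        10.9157        54.5784
  6       513.75       389.4481     2,336.6888
  Σ                    449.4337     2,511.1118
Price P = Σ PV = 449.4337.
Macaulay duration = Σ(t·PV) / P = 2,511.1118 / 449.4337 = 5.58728 half-year periods.
In years: 5.58728 / 2 = 2.79364 years.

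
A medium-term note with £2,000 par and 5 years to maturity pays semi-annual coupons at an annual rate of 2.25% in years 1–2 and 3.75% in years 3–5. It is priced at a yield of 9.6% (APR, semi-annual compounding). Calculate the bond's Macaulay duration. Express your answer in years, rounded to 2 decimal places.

Periodic yield y = 0.048. Discount each cash flow and weight by its period:
  t   CF        PV=CF/(1+0.048)^t    t·PV
  1        22.50        21.4695        21.4695
  2        22.50        20.4861        40.9723
  3        22.50        19.5478        58.6435
  4        22.50        18.6525        74.6101
  5        37.50        29.6637       148.3183
  6        37.50        28.3050       169.8302
  7        37.50        27.0086       189.0603
  8        37.50        25.7716       206.1726
  9        37.50        24.5912       221.3208
  10    2,037.50     1,274.9255    12,749.2545
  Σ                  1,490.4215    13,879.6520
Price P = Σ PV = 1,490.4215.
Macaulay duration = Σ(t·PV) / P = 13,879.6520 / 1,490.4215 = 9.31257 half-year periods.
In years: 9.31257 / 2 = 4.65628 years.

4.66 years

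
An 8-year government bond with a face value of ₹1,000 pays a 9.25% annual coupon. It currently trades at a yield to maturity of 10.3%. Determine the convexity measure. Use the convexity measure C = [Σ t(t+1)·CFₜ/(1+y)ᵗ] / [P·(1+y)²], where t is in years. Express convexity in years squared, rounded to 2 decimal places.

39.22

With y = 0.103:
  t   CF        PV=CF/(1+0.103)^t    t·PV        t(t+1)·PV
  1        92.50        83.8622        83.8622         167.7244
  2        92.50        76.0310       152.0620         456.1860
  3        92.50        68.9311       206.7933         827.1732
  4        92.50        62.4942       249.9768       1,249.8839
  5        92.50        56.6584       283.2919       1,699.7515
  6        92.50        51.3675       308.2052       2,157.4361
  7        92.50        46.5707       325.9952       2,607.9615
  8     1,092.50       498.6747     3,989.3977      35,904.5793
  Σ                    944.5899     5,599.5842      45,070.6959
P = 944.5899.
Convexity = Σ t(t+1)·PV / [P·(1+y)²] = 45,070.6959 / (944.5899 × 1.216609) = 39.21931.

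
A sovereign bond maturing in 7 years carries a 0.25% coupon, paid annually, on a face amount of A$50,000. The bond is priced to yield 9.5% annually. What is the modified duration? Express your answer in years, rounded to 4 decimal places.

Periodic yield y = 0.095. First find Macaulay duration:
  t   CF        PV=CF/(1+0.095)^t    t·PV
  1       125.00       114.1553       114.1553
  2       125.00       104.2514       208.5027
  3       125.00        95.2067       285.6202
  4       125.00        86.9468       347.7871
  5       125.00        79.4035       397.0173
  6       125.00        72.5146       435.0874
  7    50,125.00    26,555.5653   185,888.9573
  Σ                 27,108.0435   187,677.1274
P = 27,108.0435; Macaulay duration = 187,677.1274 / 27,108.0435 = 6.92330 years.
Modified duration = D_Mac / (1 + y) = 6.92330 / 1.095 = 6.32265 years.

6.3226 years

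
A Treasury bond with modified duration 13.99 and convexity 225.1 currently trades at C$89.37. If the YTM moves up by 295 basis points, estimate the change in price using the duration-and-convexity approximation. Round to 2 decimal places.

-C$28.13

Duration effect: -D_mod·Δy = -13.99 × (+0.0295) = -0.412705
Convexity effect: ½·C·(Δy)² = 0.5 × 225.1 × (0.0295)² = +0.0979466375
ΔP/P ≈ -0.412705 + 0.0979466375 = -0.3147583625
ΔP ≈ 89.37 × (-0.3147583625) = -28.129954856625.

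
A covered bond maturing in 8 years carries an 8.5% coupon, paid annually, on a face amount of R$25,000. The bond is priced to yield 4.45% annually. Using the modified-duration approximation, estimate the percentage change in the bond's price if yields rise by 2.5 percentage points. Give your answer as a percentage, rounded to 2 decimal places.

Periodic yield y = 0.0445. Modified duration first:
  t   CF        PV=CF/(1+0.0445)^t    t·PV
  1     2,125.00     2,034.4663     2,034.4663
  2     2,125.00     1,947.7896     3,895.5792
  3     2,125.00     1,864.8058     5,594.4173
  4     2,125.00     1,785.3574     7,141.4294
  5     2,125.00     1,709.2938     8,546.4689
  6     2,125.00     1,636.4708     9,818.8250
  7     2,125.00     1,566.7504    10,967.2531
  8    27,125.00    19,147.0641   153,176.5132
  Σ                 31,691.9982   201,174.9523
P = 31,691.9982; D_Mac = 6.34782 yrs; D_mod = 6.34782/(1+0.0445) = 6.07737 yrs.
ΔP/P ≈ -D_mod · Δy = -6.07737 × (+0.025) = -0.151934 = -15.1934%.

-15.19%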